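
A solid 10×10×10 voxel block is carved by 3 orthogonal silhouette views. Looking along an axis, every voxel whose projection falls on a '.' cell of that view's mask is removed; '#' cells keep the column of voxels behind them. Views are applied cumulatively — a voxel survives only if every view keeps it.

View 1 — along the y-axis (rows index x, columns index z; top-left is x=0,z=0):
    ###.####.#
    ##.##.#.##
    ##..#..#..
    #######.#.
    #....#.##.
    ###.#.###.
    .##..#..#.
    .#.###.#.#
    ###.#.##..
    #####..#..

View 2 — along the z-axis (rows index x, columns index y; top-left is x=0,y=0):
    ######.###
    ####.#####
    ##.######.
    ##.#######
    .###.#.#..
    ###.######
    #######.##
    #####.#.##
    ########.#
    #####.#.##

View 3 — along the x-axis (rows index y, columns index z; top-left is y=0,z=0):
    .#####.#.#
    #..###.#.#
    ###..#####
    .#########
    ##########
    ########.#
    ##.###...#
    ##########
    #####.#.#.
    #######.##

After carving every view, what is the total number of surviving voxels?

voxel count = 411

before carving: 1000 voxels (10×10×10)
[1] y-view keeps 60 columns → grid now 600
[2] z-view keeps 83 columns → grid now 508
[3] x-view keeps 81 columns → grid now 411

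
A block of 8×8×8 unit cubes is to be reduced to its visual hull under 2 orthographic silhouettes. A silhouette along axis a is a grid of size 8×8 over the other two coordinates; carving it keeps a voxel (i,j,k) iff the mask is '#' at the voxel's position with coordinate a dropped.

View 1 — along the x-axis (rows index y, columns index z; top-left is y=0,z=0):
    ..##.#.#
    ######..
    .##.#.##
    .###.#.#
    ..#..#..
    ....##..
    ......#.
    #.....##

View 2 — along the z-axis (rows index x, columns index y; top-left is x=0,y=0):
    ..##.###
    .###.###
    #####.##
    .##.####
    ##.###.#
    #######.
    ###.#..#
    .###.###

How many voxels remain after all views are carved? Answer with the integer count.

start: 8×8×8 = 512 voxels
after view 1 [x-axis, 28 of 64 cells solid] → remaining = 224
after view 2 [z-axis, 48 of 64 cells solid] → remaining = 172

|visual hull| = 172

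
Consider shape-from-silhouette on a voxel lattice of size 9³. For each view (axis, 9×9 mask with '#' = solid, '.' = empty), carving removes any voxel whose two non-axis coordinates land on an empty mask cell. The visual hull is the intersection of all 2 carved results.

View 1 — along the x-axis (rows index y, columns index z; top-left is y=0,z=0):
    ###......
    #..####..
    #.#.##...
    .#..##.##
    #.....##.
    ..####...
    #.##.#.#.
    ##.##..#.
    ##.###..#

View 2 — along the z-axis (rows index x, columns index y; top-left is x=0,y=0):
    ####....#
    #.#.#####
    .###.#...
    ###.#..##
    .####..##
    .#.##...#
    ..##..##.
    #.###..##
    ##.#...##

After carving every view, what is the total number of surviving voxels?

before carving: 729 voxels (9×9×9)
V1 x: intersect with YZ mask (40 set) -- 360 left
V2 z: intersect with XY mask (47 set) -- 213 left

213 voxels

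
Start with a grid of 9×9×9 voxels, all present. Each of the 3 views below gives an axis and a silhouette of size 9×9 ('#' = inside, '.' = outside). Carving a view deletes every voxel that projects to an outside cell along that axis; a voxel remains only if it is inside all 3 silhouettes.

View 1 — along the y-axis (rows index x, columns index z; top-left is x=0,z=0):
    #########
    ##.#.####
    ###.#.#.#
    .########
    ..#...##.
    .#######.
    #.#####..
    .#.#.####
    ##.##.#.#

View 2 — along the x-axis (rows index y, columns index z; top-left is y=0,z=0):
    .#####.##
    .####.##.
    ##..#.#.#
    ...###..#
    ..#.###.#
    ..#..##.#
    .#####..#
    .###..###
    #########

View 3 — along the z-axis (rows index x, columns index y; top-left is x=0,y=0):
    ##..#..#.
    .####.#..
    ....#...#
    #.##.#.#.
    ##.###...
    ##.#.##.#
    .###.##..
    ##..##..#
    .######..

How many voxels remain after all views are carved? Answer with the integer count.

before carving: 729 voxels (9×9×9)
after view 1 [y-axis, 58 of 81 cells solid] → remaining = 522
after view 2 [x-axis, 52 of 81 cells solid] → remaining = 340
after view 3 [z-axis, 43 of 81 cells solid] → remaining = 175

175 voxels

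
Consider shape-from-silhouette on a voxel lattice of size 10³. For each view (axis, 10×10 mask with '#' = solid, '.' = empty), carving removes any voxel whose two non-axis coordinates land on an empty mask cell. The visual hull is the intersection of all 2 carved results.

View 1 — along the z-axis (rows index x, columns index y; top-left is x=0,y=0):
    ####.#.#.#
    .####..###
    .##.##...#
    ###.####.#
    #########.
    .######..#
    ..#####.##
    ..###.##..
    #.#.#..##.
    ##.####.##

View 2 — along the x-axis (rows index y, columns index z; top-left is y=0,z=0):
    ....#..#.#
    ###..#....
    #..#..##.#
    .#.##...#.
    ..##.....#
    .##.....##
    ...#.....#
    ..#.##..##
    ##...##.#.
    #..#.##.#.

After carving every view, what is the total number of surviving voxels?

before carving: 1000 voxels (10×10×10)
step 1: project along z, AND mask (68/100) → |grid| = 680
step 2: project along x, AND mask (40/100) → |grid| = 273

remaining voxels: 273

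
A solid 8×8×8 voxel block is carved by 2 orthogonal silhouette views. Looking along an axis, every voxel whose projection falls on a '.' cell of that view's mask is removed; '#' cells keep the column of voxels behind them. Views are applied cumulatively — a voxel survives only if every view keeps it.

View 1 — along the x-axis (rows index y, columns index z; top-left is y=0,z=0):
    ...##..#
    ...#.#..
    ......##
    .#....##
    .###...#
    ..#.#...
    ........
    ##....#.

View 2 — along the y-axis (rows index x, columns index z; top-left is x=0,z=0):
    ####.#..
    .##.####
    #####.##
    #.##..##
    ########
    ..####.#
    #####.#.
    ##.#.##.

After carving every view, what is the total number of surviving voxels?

112 voxels

initial block: 8^3 = 512
V1 x: intersect with YZ mask (19 set) -- 152 left
V2 y: intersect with XZ mask (47 set) -- 112 left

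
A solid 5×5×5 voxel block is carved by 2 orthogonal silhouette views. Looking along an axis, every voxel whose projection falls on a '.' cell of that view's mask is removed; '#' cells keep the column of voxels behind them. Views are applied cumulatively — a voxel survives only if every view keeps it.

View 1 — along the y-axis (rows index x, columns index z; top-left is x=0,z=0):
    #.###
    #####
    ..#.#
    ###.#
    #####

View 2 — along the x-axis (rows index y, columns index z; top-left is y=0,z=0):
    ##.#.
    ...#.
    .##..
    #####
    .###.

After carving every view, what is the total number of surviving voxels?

initial block: 5^3 = 125
carve view 1 (along y, XZ-mask fill 20/25): 100 voxels remain
carve view 2 (along x, YZ-mask fill 14/25): 52 voxels remain

remaining voxels: 52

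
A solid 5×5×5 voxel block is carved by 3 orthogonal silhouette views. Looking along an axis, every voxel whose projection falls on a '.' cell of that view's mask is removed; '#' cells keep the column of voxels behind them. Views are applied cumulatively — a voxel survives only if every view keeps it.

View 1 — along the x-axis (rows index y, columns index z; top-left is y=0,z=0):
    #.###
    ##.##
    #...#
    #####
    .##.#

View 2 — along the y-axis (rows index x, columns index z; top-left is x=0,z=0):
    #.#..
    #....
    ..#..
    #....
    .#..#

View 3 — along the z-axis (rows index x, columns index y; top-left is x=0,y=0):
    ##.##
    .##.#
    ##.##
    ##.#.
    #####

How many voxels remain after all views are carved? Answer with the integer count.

before carving: 125 voxels (5×5×5)
step 1: project along x, AND mask (18/25) → |grid| = 90
step 2: project along y, AND mask (7/25) → |grid| = 26
step 3: project along z, AND mask (19/25) → |grid| = 22

remaining voxels: 22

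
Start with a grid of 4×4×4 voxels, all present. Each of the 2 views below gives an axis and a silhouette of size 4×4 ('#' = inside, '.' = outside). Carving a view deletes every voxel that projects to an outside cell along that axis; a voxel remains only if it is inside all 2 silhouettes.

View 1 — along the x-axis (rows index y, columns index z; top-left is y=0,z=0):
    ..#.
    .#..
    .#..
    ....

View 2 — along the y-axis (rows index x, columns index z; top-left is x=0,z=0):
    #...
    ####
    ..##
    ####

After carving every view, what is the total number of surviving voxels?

voxel count = 7

full grid |V| = 64
[1] x-view keeps 3 columns → grid now 12
[2] y-view keeps 11 columns → grid now 7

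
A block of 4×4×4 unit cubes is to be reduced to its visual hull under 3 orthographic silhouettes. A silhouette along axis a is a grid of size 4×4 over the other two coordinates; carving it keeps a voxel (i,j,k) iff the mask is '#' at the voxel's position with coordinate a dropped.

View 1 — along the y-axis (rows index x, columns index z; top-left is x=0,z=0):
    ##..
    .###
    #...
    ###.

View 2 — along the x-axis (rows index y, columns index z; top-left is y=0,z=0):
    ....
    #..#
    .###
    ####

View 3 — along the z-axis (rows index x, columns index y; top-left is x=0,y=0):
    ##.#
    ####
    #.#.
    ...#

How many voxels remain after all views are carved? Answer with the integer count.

voxel count = 13

initial block: 4^3 = 64
  1. axis=1 (XZ plane), |mask|=9  ⇒  voxels=36
  2. axis=0 (YZ plane), |mask|=9  ⇒  voxels=19
  3. axis=2 (XY plane), |mask|=10  ⇒  voxels=13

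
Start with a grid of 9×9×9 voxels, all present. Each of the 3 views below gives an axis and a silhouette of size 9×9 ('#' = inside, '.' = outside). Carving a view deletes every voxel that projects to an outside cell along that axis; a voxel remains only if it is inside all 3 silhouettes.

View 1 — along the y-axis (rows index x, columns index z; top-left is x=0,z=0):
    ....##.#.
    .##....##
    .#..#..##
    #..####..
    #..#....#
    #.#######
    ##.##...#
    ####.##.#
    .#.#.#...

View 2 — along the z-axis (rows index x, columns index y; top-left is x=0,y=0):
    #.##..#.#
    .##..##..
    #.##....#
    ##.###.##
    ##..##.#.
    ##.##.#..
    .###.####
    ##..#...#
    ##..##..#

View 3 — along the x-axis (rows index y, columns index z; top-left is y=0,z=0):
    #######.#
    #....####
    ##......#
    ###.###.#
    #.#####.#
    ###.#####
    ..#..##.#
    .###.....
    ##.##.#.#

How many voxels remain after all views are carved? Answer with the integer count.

full grid |V| = 729
  1. axis=1 (XZ plane), |mask|=42  ⇒  voxels=378
  2. axis=2 (XY plane), |mask|=46  ⇒  voxels=215
  3. axis=0 (YZ plane), |mask|=51  ⇒  voxels=146

voxel count = 146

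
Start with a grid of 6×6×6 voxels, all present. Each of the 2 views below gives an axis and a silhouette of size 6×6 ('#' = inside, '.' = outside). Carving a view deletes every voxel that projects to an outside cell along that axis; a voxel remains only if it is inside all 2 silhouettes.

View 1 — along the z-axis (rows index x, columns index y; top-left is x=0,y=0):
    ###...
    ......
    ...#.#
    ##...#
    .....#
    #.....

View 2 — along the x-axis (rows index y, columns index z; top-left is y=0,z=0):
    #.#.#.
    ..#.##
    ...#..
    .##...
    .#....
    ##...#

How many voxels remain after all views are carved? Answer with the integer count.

start: 6×6×6 = 216 voxels
  1. axis=2 (XY plane), |mask|=10  ⇒  voxels=60
  2. axis=0 (YZ plane), |mask|=13  ⇒  voxels=27

remaining voxels: 27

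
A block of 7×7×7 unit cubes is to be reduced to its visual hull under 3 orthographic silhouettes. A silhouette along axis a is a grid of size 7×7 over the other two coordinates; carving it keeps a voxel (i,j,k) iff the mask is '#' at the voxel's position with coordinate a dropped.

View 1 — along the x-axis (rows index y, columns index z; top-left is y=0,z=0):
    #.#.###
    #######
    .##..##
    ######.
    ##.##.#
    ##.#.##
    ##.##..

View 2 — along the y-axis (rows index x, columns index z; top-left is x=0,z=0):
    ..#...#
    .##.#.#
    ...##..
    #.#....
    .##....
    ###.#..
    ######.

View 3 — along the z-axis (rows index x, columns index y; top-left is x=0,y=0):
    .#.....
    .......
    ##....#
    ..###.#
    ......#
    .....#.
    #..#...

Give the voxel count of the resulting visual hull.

|visual hull| = 25

before carving: 343 voxels (7×7×7)
[1] x-view keeps 36 columns → grid now 252
[2] y-view keeps 22 columns → grid now 111
[3] z-view keeps 12 columns → grid now 25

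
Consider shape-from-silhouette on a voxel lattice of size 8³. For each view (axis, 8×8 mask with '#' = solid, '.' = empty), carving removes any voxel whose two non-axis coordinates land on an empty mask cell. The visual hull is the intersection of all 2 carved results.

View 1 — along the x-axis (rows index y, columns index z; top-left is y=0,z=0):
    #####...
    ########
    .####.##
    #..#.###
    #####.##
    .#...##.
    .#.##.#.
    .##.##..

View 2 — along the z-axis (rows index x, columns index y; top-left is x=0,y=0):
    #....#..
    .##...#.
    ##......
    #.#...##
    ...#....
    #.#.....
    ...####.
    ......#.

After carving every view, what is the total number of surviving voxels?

|visual hull| = 97

start: 8×8×8 = 512 voxels
after view 1 [x-axis, 42 of 64 cells solid] → remaining = 336
after view 2 [z-axis, 19 of 64 cells solid] → remaining = 97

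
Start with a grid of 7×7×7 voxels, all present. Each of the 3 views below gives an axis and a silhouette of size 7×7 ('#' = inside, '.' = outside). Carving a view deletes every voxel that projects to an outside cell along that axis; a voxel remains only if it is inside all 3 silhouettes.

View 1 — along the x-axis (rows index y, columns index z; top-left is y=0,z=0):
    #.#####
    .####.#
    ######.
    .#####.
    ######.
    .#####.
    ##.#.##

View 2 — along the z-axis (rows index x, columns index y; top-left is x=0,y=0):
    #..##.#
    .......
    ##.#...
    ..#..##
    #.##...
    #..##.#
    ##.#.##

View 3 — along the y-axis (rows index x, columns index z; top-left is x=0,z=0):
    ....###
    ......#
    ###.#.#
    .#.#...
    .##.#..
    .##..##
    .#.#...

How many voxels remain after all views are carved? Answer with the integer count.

before carving: 343 voxels (7×7×7)
carve view 1 (along x, YZ-mask fill 38/49): 266 voxels remain
carve view 2 (along z, XY-mask fill 22/49): 119 voxels remain
carve view 3 (along y, XZ-mask fill 20/49): 55 voxels remain

remaining voxels: 55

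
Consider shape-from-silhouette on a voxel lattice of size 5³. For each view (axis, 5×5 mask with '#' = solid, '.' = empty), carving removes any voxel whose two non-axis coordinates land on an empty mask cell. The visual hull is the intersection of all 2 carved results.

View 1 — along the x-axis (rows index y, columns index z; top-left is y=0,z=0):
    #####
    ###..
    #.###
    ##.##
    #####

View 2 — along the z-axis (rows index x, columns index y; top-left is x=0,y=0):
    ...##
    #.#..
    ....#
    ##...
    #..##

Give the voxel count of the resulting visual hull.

remaining voxels: 45

full grid |V| = 125
V1 x: intersect with YZ mask (21 set) -- 105 left
V2 z: intersect with XY mask (10 set) -- 45 left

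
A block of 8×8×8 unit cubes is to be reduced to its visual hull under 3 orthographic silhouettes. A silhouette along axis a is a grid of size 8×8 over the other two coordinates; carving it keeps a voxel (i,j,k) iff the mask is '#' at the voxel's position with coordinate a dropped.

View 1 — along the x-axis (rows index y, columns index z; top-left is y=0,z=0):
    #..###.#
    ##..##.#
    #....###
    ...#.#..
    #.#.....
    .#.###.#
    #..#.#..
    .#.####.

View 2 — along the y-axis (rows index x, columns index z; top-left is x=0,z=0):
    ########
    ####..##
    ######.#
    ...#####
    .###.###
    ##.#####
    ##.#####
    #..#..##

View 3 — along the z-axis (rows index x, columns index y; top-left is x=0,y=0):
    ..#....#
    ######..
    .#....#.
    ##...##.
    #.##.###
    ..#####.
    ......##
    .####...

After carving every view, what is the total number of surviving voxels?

93 voxels

full grid |V| = 512
after view 1 [x-axis, 31 of 64 cells solid] → remaining = 248
after view 2 [y-axis, 50 of 64 cells solid] → remaining = 200
after view 3 [z-axis, 31 of 64 cells solid] → remaining = 93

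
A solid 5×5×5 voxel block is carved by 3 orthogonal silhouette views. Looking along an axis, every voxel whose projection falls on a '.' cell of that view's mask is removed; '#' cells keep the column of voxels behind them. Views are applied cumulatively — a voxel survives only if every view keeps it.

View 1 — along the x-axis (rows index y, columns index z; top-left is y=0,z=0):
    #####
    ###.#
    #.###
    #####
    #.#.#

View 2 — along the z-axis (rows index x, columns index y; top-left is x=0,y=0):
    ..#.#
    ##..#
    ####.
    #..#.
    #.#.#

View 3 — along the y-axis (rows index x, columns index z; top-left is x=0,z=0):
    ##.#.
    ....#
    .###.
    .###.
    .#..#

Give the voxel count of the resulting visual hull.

initial block: 5^3 = 125
step 1: project along x, AND mask (21/25) → |grid| = 105
step 2: project along z, AND mask (14/25) → |grid| = 59
step 3: project along y, AND mask (12/25) → |grid| = 26

voxel count = 26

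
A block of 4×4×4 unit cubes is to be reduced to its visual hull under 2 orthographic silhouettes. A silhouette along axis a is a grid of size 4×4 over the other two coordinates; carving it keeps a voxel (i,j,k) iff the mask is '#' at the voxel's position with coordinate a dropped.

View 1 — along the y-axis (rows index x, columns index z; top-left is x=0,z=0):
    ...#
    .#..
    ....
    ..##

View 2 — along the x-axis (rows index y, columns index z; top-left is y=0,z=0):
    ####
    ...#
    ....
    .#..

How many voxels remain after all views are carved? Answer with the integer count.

start: 4×4×4 = 64 voxels
V1 y: intersect with XZ mask (4 set) -- 16 left
V2 x: intersect with YZ mask (6 set) -- 7 left

7 voxels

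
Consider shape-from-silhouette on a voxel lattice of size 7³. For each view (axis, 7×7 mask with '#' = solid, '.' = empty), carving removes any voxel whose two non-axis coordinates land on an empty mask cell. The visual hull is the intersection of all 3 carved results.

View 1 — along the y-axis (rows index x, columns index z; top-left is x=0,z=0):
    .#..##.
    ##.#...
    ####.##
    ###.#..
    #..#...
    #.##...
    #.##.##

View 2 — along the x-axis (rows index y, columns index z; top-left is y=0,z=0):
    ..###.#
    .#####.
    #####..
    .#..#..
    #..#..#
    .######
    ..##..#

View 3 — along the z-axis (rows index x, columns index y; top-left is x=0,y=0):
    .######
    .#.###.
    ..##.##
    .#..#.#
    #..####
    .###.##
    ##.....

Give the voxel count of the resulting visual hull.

before carving: 343 voxels (7×7×7)
V1 y: intersect with XZ mask (26 set) -- 182 left
V2 x: intersect with YZ mask (28 set) -- 102 left
V3 z: intersect with XY mask (29 set) -- 55 left

|visual hull| = 55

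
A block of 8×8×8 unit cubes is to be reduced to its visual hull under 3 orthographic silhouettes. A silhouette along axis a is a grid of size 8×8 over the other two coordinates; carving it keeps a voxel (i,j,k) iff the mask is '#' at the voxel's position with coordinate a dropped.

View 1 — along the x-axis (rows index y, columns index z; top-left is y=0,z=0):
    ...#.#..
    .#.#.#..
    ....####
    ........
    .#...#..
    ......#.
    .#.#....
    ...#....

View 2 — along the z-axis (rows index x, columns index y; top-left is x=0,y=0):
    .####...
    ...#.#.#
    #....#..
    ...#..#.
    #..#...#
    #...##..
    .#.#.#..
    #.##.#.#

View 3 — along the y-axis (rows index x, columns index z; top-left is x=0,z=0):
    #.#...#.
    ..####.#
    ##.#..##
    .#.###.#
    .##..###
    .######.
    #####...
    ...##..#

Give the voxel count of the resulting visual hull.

|visual hull| = 18

initial block: 8^3 = 512
carve view 1 (along x, YZ-mask fill 15/64): 120 voxels remain
carve view 2 (along z, XY-mask fill 25/64): 36 voxels remain
carve view 3 (along y, XZ-mask fill 37/64): 18 voxels remain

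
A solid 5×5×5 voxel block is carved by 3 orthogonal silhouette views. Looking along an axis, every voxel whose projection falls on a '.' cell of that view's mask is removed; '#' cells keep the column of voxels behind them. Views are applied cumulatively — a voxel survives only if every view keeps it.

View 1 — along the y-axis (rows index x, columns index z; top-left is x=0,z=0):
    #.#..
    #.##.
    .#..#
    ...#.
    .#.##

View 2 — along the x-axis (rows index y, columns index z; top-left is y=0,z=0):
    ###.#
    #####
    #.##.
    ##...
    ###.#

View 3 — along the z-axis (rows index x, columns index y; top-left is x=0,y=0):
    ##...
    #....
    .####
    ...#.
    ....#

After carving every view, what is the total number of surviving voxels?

initial block: 5^3 = 125
carve view 1 (along y, XZ-mask fill 11/25): 55 voxels remain
carve view 2 (along x, YZ-mask fill 18/25): 38 voxels remain
carve view 3 (along z, XY-mask fill 9/25): 13 voxels remain

13 voxels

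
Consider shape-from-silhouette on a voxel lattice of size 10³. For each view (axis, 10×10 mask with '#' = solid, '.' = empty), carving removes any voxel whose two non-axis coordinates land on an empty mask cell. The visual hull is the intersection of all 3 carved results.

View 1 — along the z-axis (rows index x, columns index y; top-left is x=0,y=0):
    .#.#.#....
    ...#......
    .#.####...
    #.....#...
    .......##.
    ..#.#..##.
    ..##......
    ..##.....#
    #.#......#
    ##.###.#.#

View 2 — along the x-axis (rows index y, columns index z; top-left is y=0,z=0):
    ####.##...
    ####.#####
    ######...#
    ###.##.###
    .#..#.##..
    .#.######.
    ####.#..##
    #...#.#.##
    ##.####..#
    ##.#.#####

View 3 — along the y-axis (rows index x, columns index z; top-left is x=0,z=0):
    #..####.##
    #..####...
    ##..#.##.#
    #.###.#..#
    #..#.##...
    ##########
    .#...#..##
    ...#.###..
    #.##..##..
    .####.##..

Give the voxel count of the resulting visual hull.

initial block: 10^3 = 1000
step 1: project along z, AND mask (32/100) → |grid| = 320
step 2: project along x, AND mask (68/100) → |grid| = 221
step 3: project along y, AND mask (57/100) → |grid| = 131

remaining voxels: 131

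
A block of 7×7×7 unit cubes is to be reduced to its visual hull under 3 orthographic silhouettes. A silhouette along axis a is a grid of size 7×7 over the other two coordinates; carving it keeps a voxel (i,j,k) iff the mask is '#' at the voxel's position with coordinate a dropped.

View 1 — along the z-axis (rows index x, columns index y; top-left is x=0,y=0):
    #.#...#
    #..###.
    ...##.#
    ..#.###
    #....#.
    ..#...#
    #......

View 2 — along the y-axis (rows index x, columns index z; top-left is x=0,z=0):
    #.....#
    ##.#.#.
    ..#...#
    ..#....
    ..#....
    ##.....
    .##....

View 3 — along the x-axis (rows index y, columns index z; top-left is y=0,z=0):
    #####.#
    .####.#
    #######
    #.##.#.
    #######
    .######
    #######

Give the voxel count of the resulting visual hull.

remaining voxels: 36

start: 7×7×7 = 343 voxels
after view 1 [z-axis, 19 of 49 cells solid] → remaining = 133
after view 2 [y-axis, 14 of 49 cells solid] → remaining = 40
after view 3 [x-axis, 42 of 49 cells solid] → remaining = 36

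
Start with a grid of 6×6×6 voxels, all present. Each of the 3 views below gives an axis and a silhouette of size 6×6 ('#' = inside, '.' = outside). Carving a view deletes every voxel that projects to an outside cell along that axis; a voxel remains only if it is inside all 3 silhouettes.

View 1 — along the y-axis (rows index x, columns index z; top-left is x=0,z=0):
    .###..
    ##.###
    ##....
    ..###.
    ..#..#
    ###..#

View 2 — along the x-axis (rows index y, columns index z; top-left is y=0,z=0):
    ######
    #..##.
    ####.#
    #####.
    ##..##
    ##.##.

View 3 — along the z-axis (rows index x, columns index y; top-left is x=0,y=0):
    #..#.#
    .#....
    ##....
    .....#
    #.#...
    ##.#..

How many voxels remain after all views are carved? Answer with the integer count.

before carving: 216 voxels (6×6×6)
V1 y: intersect with XZ mask (19 set) -- 114 left
V2 x: intersect with YZ mask (27 set) -- 84 left
V3 z: intersect with XY mask (12 set) -- 28 left

remaining voxels: 28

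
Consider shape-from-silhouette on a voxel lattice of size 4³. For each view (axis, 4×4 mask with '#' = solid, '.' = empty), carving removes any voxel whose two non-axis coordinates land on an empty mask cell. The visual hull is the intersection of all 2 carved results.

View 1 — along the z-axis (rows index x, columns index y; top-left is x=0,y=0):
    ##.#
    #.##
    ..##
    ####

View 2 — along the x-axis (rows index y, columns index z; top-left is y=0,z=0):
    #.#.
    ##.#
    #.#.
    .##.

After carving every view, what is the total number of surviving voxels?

voxel count = 26

before carving: 64 voxels (4×4×4)
carve view 1 (along z, XY-mask fill 12/16): 48 voxels remain
carve view 2 (along x, YZ-mask fill 9/16): 26 voxels remain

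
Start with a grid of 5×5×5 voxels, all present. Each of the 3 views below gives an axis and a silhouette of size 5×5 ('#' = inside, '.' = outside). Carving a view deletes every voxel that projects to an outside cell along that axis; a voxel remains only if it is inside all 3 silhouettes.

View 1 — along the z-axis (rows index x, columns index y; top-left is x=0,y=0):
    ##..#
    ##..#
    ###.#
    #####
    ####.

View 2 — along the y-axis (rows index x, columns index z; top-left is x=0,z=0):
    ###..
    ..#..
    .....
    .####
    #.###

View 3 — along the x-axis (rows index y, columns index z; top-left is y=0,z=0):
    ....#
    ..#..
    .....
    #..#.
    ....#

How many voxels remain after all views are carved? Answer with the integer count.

before carving: 125 voxels (5×5×5)
after view 1 [z-axis, 19 of 25 cells solid] → remaining = 95
after view 2 [y-axis, 12 of 25 cells solid] → remaining = 48
after view 3 [x-axis, 5 of 25 cells solid] → remaining = 10

|visual hull| = 10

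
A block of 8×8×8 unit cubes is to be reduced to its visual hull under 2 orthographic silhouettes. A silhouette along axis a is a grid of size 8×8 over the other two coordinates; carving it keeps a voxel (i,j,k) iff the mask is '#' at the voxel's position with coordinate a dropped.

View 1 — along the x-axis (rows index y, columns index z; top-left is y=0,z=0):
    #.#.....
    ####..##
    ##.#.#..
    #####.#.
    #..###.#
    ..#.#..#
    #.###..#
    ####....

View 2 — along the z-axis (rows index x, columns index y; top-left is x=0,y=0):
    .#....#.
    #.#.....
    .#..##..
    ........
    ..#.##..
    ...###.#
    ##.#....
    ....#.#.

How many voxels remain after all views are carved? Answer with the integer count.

|visual hull| = 85

initial block: 8^3 = 512
carve view 1 (along x, YZ-mask fill 35/64): 280 voxels remain
carve view 2 (along z, XY-mask fill 19/64): 85 voxels remain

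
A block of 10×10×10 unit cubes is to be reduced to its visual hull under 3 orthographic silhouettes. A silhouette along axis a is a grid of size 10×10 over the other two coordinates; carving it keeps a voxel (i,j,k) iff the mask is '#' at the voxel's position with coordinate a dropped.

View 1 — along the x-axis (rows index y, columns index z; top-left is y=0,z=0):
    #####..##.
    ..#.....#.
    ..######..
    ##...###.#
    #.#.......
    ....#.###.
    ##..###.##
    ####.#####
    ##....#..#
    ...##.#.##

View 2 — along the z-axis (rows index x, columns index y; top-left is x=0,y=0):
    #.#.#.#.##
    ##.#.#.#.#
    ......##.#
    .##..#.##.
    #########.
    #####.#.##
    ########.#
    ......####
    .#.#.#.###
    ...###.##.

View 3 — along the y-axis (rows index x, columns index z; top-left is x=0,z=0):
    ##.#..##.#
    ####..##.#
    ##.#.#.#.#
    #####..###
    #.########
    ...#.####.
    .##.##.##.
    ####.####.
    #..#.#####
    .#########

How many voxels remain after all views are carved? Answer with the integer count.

remaining voxels: 225

full grid |V| = 1000
carve view 1 (along x, YZ-mask fill 52/100): 520 voxels remain
carve view 2 (along z, XY-mask fill 61/100): 324 voxels remain
carve view 3 (along y, XZ-mask fill 71/100): 225 voxels remain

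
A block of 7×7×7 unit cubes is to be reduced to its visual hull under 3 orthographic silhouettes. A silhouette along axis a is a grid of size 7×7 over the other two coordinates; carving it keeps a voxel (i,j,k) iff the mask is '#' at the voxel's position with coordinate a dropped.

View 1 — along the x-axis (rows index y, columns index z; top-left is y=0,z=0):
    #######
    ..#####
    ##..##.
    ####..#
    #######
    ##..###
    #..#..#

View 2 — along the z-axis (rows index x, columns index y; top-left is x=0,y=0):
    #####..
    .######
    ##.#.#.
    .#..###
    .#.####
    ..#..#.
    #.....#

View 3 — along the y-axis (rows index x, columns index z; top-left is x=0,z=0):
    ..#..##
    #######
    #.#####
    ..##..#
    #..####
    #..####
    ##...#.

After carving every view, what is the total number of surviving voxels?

initial block: 7^3 = 343
after view 1 [x-axis, 36 of 49 cells solid] → remaining = 252
after view 2 [z-axis, 28 of 49 cells solid] → remaining = 143
after view 3 [y-axis, 32 of 49 cells solid] → remaining = 99

|visual hull| = 99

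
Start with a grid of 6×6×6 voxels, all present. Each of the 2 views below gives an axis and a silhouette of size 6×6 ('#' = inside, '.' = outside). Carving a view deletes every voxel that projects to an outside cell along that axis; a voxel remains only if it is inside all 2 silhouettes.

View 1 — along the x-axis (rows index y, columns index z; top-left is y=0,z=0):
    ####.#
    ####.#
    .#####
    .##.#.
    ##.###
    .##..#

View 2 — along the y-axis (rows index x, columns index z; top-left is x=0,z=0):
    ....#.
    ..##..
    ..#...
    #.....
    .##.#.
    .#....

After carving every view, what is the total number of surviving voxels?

full grid |V| = 216
after view 1 [x-axis, 26 of 36 cells solid] → remaining = 156
after view 2 [y-axis, 9 of 36 cells solid] → remaining = 40

remaining voxels: 40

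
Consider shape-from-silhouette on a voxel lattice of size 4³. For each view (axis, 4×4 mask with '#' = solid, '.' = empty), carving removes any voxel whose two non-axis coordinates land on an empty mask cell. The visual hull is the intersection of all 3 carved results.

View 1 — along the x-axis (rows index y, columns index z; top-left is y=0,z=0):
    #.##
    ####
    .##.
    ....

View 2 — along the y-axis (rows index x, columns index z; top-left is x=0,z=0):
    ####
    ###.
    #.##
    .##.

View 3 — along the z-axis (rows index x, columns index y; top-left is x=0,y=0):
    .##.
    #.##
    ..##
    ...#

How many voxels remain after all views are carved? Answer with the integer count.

|visual hull| = 11

full grid |V| = 64
V1 x: intersect with YZ mask (9 set) -- 36 left
V2 y: intersect with XZ mask (12 set) -- 28 left
V3 z: intersect with XY mask (8 set) -- 11 left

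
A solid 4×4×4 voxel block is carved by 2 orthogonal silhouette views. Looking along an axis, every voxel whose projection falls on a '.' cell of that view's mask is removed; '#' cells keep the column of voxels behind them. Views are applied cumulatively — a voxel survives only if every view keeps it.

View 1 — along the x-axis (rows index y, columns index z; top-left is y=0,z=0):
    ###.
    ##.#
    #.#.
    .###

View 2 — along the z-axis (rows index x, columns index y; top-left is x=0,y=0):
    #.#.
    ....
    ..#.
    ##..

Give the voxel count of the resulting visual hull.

start: 4×4×4 = 64 voxels
step 1: project along x, AND mask (11/16) → |grid| = 44
step 2: project along z, AND mask (5/16) → |grid| = 13

|visual hull| = 13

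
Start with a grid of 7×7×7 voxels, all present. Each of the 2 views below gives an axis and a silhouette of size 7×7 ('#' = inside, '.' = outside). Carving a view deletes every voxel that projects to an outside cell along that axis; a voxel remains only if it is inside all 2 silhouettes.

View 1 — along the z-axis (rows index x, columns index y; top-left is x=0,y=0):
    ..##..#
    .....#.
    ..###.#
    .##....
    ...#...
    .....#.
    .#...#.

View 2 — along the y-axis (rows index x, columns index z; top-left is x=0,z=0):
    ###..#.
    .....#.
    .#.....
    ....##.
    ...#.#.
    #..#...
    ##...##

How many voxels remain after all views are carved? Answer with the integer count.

voxel count = 33

full grid |V| = 343
  1. axis=2 (XY plane), |mask|=14  ⇒  voxels=98
  2. axis=1 (XZ plane), |mask|=16  ⇒  voxels=33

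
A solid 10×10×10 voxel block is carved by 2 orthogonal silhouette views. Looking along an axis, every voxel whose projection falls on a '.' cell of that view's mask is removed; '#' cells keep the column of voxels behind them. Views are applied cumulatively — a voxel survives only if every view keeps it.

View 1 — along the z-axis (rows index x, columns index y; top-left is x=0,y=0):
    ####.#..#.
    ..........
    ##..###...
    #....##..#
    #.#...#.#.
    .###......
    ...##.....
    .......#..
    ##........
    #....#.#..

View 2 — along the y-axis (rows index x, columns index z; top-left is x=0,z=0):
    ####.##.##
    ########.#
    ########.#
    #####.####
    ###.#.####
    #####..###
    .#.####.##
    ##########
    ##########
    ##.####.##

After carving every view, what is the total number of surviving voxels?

before carving: 1000 voxels (10×10×10)
after view 1 [z-axis, 30 of 100 cells solid] → remaining = 300
after view 2 [y-axis, 86 of 100 cells solid] → remaining = 253

voxel count = 253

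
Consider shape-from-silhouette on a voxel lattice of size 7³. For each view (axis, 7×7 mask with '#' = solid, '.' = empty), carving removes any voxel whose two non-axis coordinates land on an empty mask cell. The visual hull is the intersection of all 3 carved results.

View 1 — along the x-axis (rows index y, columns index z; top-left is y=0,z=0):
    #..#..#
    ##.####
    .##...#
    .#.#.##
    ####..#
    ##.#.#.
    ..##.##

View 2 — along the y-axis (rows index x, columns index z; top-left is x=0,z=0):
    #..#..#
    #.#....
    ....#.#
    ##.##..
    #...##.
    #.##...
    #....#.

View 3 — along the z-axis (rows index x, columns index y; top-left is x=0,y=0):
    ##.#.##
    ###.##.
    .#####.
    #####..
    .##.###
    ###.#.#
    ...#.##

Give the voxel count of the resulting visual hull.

56 voxels

initial block: 7^3 = 343
  1. axis=0 (YZ plane), |mask|=29  ⇒  voxels=203
  2. axis=1 (XZ plane), |mask|=19  ⇒  voxels=76
  3. axis=2 (XY plane), |mask|=33  ⇒  voxels=56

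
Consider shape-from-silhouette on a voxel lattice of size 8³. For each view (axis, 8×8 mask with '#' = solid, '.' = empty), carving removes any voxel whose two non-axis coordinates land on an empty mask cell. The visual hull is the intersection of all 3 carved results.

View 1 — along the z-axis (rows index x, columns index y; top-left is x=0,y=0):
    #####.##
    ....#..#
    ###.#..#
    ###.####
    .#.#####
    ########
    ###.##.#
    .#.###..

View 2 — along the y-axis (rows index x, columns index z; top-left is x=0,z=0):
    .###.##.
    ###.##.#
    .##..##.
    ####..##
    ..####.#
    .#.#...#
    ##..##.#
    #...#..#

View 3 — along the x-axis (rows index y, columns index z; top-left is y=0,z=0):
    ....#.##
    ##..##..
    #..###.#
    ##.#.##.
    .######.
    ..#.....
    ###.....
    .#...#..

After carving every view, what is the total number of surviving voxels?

start: 8×8×8 = 512 voxels
V1 z: intersect with XY mask (45 set) -- 360 left
V2 y: intersect with XZ mask (37 set) -- 205 left
V3 x: intersect with YZ mask (29 set) -- 90 left

|visual hull| = 90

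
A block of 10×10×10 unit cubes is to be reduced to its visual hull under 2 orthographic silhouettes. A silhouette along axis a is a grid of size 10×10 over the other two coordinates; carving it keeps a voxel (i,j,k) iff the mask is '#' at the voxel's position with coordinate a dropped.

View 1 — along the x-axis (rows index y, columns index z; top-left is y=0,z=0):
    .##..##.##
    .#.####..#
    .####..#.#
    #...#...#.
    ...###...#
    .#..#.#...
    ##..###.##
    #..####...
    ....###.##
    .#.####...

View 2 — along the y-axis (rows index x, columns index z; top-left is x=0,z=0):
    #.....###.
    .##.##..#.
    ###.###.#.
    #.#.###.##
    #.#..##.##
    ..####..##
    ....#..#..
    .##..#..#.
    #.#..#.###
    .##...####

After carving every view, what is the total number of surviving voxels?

full grid |V| = 1000
after view 1 [x-axis, 50 of 100 cells solid] → remaining = 500
after view 2 [y-axis, 53 of 100 cells solid] → remaining = 259

remaining voxels: 259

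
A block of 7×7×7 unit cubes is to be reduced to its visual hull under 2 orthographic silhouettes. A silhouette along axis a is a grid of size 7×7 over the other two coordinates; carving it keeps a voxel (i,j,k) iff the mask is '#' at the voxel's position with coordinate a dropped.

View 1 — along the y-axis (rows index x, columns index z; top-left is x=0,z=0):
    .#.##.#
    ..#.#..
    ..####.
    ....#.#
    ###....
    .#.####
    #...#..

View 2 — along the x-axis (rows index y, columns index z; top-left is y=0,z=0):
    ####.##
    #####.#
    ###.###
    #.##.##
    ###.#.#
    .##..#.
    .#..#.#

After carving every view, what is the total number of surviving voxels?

initial block: 7^3 = 343
  1. axis=1 (XZ plane), |mask|=22  ⇒  voxels=154
  2. axis=0 (YZ plane), |mask|=34  ⇒  voxels=105

voxel count = 105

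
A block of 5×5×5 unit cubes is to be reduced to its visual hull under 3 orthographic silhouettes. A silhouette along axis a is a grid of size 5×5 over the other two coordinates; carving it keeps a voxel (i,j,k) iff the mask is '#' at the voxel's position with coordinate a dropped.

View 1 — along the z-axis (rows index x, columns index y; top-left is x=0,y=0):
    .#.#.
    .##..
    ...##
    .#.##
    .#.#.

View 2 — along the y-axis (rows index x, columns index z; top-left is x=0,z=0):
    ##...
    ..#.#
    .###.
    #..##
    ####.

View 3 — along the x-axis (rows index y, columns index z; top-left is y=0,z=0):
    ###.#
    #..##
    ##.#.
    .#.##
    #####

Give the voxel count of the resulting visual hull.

before carving: 125 voxels (5×5×5)
V1 z: intersect with XY mask (11 set) -- 55 left
V2 y: intersect with XZ mask (14 set) -- 31 left
V3 x: intersect with YZ mask (18 set) -- 20 left

20 voxels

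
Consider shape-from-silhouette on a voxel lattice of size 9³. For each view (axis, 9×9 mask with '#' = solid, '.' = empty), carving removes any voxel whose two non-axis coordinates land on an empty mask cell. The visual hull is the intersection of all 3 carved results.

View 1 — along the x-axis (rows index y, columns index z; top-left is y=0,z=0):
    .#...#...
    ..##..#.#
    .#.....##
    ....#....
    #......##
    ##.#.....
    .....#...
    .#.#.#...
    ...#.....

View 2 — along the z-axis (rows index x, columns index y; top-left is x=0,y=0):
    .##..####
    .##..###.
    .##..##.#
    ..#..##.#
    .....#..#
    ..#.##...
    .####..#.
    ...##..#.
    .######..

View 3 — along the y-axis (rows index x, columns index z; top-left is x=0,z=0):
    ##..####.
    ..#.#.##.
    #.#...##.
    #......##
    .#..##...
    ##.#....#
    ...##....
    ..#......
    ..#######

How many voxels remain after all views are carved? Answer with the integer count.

start: 9×9×9 = 729 voxels
V1 x: intersect with YZ mask (21 set) -- 189 left
V2 z: intersect with XY mask (39 set) -- 98 left
V3 y: intersect with XZ mask (34 set) -- 40 left

remaining voxels: 40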